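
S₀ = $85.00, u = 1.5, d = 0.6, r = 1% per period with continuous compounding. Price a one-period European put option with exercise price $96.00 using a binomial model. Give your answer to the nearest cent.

$24.25

Risk-neutral probability p = (e^0.01 − 0.6)/(1.5 − 0.6) = 0.4101/0.9000 = 0.4556
Terminal stock prices: S_u = 127.5, S_d = 51
Terminal payoffs (K − S): max(-31.5, 0) = 0, max(45, 0) = 45
Node 0 (S = 85): V_0 = e^(−0.01)·[0.4556·0.0000 + 0.5444·45.0000] = 24.2537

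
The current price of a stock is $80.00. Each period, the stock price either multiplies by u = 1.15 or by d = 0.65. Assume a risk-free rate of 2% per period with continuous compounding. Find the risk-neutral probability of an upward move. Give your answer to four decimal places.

p = 0.7404

Risk-neutral probability p = (e^0.02 − 0.65)/(1.15 − 0.65) = 0.3702/0.5000 = 0.7404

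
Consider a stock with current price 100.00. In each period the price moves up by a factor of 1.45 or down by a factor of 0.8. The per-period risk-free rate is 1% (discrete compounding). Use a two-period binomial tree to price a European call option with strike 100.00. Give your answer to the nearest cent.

Risk-neutral probability p = (1 + 0.01 − 0.8)/(1.45 − 0.8) = 0.2100/0.6500 = 0.3231
Terminal stock prices: S_uu = 210.2, S_ud = 116, S_dd = 64
Terminal payoffs (S − K): max(110.2, 0) = 110.2, max(16, 0) = 16, max(-36, 0) = 0
Node u (S = 145): V_u = 1/1.01·[0.3231·110.2500 + 0.6769·16.0000] = 45.9901
Node d (S = 80): V_d = 1/1.01·[0.3231·16.0000 + 0.6769·0.0000] = 5.1181
Node 0 (S = 100): V_0 = 1/1.01·[0.3231·45.9901 + 0.6769·5.1181] = 18.1415

18.14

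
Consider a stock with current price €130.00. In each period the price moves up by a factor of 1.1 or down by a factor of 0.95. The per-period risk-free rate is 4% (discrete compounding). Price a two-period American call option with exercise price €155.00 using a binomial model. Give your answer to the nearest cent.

Risk-neutral probability p = (1 + 0.04 − 0.95)/(1.1 − 0.95) = 0.0900/0.1500 = 0.6000
Terminal stock prices: S_uu = 157.3, S_ud = 135.8, S_dd = 117.3
Terminal payoffs (S − K): max(2.3, 0) = 2.3, max(-19.15, 0) = 0, max(-37.67, 0) = 0
Node u (S = 143): continuation = 1/1.04·[0.6000·2.3000 + 0.4000·0.0000] = 1.3269; exercise value = 0.0000 ≤ continuation, so V_u = 1.3269
Node d (S = 123.5): continuation = 1/1.04·[0.6000·0.0000 + 0.4000·0.0000] = 0.0000; exercise value = 0.0000 ≤ continuation, so V_d = 0.0000
Node 0 (S = 130): continuation = 1/1.04·[0.6000·1.3269 + 0.4000·0.0000] = 0.7655; exercise value = 0.0000 ≤ continuation, so V_0 = 0.7655

€0.77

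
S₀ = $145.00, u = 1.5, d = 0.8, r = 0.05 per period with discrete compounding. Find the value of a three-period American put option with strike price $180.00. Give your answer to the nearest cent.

Risk-neutral probability p = (1 + 0.05 − 0.8)/(1.5 − 0.8) = 0.2500/0.7000 = 0.3571
Terminal stock prices: S_uuu = 489.4, S_uud = 261, S_udd = 139.2, S_ddd = 74.24
Terminal payoffs (K − S): max(-309.4, 0) = 0, max(-81, 0) = 0, max(40.8, 0) = 40.8, max(105.8, 0) = 105.8
Node uu (S = 326.2): continuation = 1/1.05·[0.3571·0.0000 + 0.6429·0.0000] = 0.0000; exercise value = 0.0000 ≤ continuation, so V_uu = 0.0000
Node ud (S = 174): continuation = 1/1.05·[0.3571·0.0000 + 0.6429·40.8000] = 24.9796; exercise value = 6.0000 ≤ continuation, so V_ud = 24.9796
Node dd (S = 92.8): continuation = 1/1.05·[0.3571·40.8000 + 0.6429·105.7600] = 78.6286; exercise value = 87.2000 > continuation, so V_dd = 87.2000 (exercise)
Node u (S = 217.5): continuation = 1/1.05·[0.3571·0.0000 + 0.6429·24.9796] = 15.2936; exercise value = 0.0000 ≤ continuation, so V_u = 15.2936
Node d (S = 116): continuation = 1/1.05·[0.3571·24.9796 + 0.6429·87.2000] = 61.8842; exercise value = 64.0000 > continuation, so V_d = 64.0000 (exercise)
Node 0 (S = 145): continuation = 1/1.05·[0.3571·15.2936 + 0.6429·64.0000] = 44.3856; exercise value = 35.0000 ≤ continuation, so V_0 = 44.3856

$44.39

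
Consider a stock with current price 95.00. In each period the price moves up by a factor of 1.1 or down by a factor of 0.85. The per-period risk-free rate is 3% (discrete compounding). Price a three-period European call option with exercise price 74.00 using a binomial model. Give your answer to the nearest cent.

Risk-neutral probability p = (1 + 0.03 − 0.85)/(1.1 − 0.85) = 0.1800/0.2500 = 0.7200
Terminal stock prices: S_uuu = 126.4, S_uud = 97.71, S_udd = 75.5, S_ddd = 58.34
Terminal payoffs (S − K): max(52.45, 0) = 52.45, max(23.71, 0) = 23.71, max(1.501, 0) = 1.501, max(-15.66, 0) = 0
Node uu (S = 115): V_uu = 1/1.03·[0.7200·52.4450 + 0.2800·23.7075] = 43.1053
Node ud (S = 88.83): V_ud = 1/1.03·[0.7200·23.7075 + 0.2800·1.5012] = 16.9803
Node dd (S = 68.64): V_dd = 1/1.03·[0.7200·1.5012 + 0.2800·0.0000] = 1.0494
Node u (S = 104.5): V_u = 1/1.03·[0.7200·43.1053 + 0.2800·16.9803] = 34.7479
Node d (S = 80.75): V_d = 1/1.03·[0.7200·16.9803 + 0.2800·1.0494] = 12.1550
Node 0 (S = 95): V_0 = 1/1.03·[0.7200·34.7479 + 0.2800·12.1550] = 27.5941

27.59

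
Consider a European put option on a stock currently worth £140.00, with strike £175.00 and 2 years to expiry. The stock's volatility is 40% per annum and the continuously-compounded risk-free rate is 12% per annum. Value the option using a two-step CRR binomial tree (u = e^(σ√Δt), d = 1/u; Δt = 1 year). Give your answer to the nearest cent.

CRR parameters: u = e^(σ√Δt) = e^(0.4·√1) = 1.4918, d = 1/u = 0.6703
Per-period rate: rΔt = 0.12·1 = 0.12, so R = e^0.12 = 1.1275
Risk-neutral probability p = (e^0.12 − 0.6703)/(1.4918 − 0.6703) = 0.4572/0.8215 = 0.5565
Terminal stock prices: S_uu = 311.6, S_ud = 140, S_dd = 62.91
Terminal payoffs (K − S): max(-136.6, 0) = 0, max(35, 0) = 35, max(112.1, 0) = 112.1
Node u (S = 208.9): V_u = e^(−0.12)·[0.5565·0.0000 + 0.4435·35.0000] = 13.7669
Node d (S = 93.84): V_d = e^(−0.12)·[0.5565·35.0000 + 0.4435·112.0939] = 61.3663
Node 0 (S = 140): V_0 = e^(−0.12)·[0.5565·13.7669 + 0.4435·61.3663] = 30.9328

£30.93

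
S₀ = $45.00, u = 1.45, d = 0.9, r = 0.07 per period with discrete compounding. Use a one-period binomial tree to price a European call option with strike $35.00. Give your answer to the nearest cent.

Risk-neutral probability p = (1 + 0.07 − 0.9)/(1.45 − 0.9) = 0.1700/0.5500 = 0.3091
Terminal stock prices: S_u = 65.25, S_d = 40.5
Terminal payoffs (S − K): max(30.25, 0) = 30.25, max(5.5, 0) = 5.5
Node 0 (S = 45): V_0 = 1/1.07·[0.3091·30.2500 + 0.6909·5.5000] = 12.2897

$12.29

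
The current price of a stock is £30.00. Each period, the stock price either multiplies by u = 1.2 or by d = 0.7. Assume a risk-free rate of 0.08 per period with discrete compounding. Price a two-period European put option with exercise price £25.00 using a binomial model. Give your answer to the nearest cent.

Risk-neutral probability p = (1 + 0.08 − 0.7)/(1.2 − 0.7) = 0.3800/0.5000 = 0.7600
Terminal stock prices: S_uu = 43.2, S_ud = 25.2, S_dd = 14.7
Terminal payoffs (K − S): max(-18.2, 0) = 0, max(-0.2, 0) = 0, max(10.3, 0) = 10.3
Node u (S = 36): V_u = 1/1.08·[0.7600·0.0000 + 0.2400·0.0000] = 0.0000
Node d (S = 21): V_d = 1/1.08·[0.7600·0.0000 + 0.2400·10.3000] = 2.2889
Node 0 (S = 30): V_0 = 1/1.08·[0.7600·0.0000 + 0.2400·2.2889] = 0.5086

£0.51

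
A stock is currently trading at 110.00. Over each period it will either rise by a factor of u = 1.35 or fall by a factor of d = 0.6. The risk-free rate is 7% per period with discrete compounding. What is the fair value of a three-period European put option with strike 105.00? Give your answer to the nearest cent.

Risk-neutral probability p = (1 + 0.07 − 0.6)/(1.35 − 0.6) = 0.4700/0.7500 = 0.6267
Terminal stock prices: S_uuu = 270.6, S_uud = 120.3, S_udd = 53.46, S_ddd = 23.76
Terminal payoffs (K − S): max(-165.6, 0) = 0, max(-15.29, 0) = 0, max(51.54, 0) = 51.54, max(81.24, 0) = 81.24
Node uu (S = 200.5): V_uu = 1/1.07·[0.6267·0.0000 + 0.3733·0.0000] = 0.0000
Node ud (S = 89.1): V_ud = 1/1.07·[0.6267·0.0000 + 0.3733·51.5400] = 17.9828
Node dd (S = 39.6): V_dd = 1/1.07·[0.6267·51.5400 + 0.3733·81.2400] = 58.5308
Node u (S = 148.5): V_u = 1/1.07·[0.6267·0.0000 + 0.3733·17.9828] = 6.2744
Node d (S = 66): V_d = 1/1.07·[0.6267·17.9828 + 0.3733·58.5308] = 30.9540
Node 0 (S = 110): V_0 = 1/1.07·[0.6267·6.2744 + 0.3733·30.9540] = 14.4748

14.47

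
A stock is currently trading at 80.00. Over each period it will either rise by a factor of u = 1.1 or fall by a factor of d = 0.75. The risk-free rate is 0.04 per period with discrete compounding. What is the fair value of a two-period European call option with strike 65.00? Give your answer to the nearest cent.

Risk-neutral probability p = (1 + 0.04 − 0.75)/(1.1 − 0.75) = 0.2900/0.3500 = 0.8286
Terminal stock prices: S_uu = 96.8, S_ud = 66, S_dd = 45
Terminal payoffs (S − K): max(31.8, 0) = 31.8, max(1, 0) = 1, max(-20, 0) = 0
Node u (S = 88): V_u = 1/1.04·[0.8286·31.8000 + 0.1714·1.0000] = 25.5000
Node d (S = 60): V_d = 1/1.04·[0.8286·1.0000 + 0.1714·0.0000] = 0.7967
Node 0 (S = 80): V_0 = 1/1.04·[0.8286·25.5000 + 0.1714·0.7967] = 20.4473

20.45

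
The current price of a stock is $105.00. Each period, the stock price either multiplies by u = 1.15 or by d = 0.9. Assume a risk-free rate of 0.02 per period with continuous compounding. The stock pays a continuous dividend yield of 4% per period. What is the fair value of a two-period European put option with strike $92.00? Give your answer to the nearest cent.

$3.08

Per-period risk-free factor R = e^0.02 = 1.0202; dividend-adjusted growth = e^(0.02−0.04) = 0.9802.
Risk-neutral probability p = (0.9802 − 0.9)/(1.15 − 0.9) = 0.0802/0.2500 = 0.3208
Terminal stock prices: S_uu = 138.9, S_ud = 108.7, S_dd = 85.05
Terminal payoffs (K − S): max(-46.86, 0) = 0, max(-16.67, 0) = 0, max(6.95, 0) = 6.95
Node u (S = 120.7): V_u = e^(−0.02)·[0.3208·0.0000 + 0.6792·0.0000] = 0.0000
Node d (S = 94.5): V_d = e^(−0.02)·[0.3208·0.0000 + 0.6792·6.9500] = 4.6270
Node 0 (S = 105): V_0 = e^(−0.02)·[0.3208·0.0000 + 0.6792·4.6270] = 3.0805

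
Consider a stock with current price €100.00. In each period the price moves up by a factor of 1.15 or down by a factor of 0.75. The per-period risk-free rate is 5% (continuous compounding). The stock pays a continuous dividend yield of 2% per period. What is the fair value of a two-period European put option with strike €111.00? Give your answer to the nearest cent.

€13.81

Per-period risk-free factor R = e^0.05 = 1.0513; dividend-adjusted growth = e^(0.05−0.02) = 1.0305.
Risk-neutral probability p = (1.0305 − 0.75)/(1.15 − 0.75) = 0.2805/0.4000 = 0.7011
Terminal stock prices: S_uu = 132.2, S_ud = 86.25, S_dd = 56.25
Terminal payoffs (K − S): max(-21.25, 0) = 0, max(24.75, 0) = 24.75, max(54.75, 0) = 54.75
Node u (S = 115): V_u = e^(−0.05)·[0.7011·0.0000 + 0.2989·24.7500] = 7.0361
Node d (S = 75): V_d = e^(−0.05)·[0.7011·24.7500 + 0.2989·54.7500] = 32.0716
Node 0 (S = 100): V_0 = e^(−0.05)·[0.7011·7.0361 + 0.2989·32.0716] = 13.8102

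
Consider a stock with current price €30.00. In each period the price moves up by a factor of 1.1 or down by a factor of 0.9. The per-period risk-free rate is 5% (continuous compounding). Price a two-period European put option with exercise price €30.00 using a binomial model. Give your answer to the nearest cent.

Risk-neutral probability p = (e^0.05 − 0.9)/(1.1 − 0.9) = 0.1513/0.2000 = 0.7564
Terminal stock prices: S_uu = 36.3, S_ud = 29.7, S_dd = 24.3
Terminal payoffs (K − S): max(-6.3, 0) = 0, max(0.3, 0) = 0.3, max(5.7, 0) = 5.7
Node u (S = 33): V_u = e^(−0.05)·[0.7564·0.0000 + 0.2436·0.3000] = 0.0695
Node d (S = 27): V_d = e^(−0.05)·[0.7564·0.3000 + 0.2436·5.7000] = 1.5369
Node 0 (S = 30): V_0 = e^(−0.05)·[0.7564·0.0695 + 0.2436·1.5369] = 0.4062

€0.41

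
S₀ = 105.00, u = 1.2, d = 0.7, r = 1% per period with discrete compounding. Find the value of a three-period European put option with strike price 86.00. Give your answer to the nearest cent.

8.99

Risk-neutral probability p = (1 + 0.01 − 0.7)/(1.2 − 0.7) = 0.3100/0.5000 = 0.6200
Terminal stock prices: S_uuu = 181.4, S_uud = 105.8, S_udd = 61.74, S_ddd = 36.01
Terminal payoffs (K − S): max(-95.44, 0) = 0, max(-19.84, 0) = 0, max(24.26, 0) = 24.26, max(49.99, 0) = 49.99
Node uu (S = 151.2): V_uu = 1/1.01·[0.6200·0.0000 + 0.3800·0.0000] = 0.0000
Node ud (S = 88.2): V_ud = 1/1.01·[0.6200·0.0000 + 0.3800·24.2600] = 9.1275
Node dd (S = 51.45): V_dd = 1/1.01·[0.6200·24.2600 + 0.3800·49.9850] = 33.6985
Node u (S = 126): V_u = 1/1.01·[0.6200·0.0000 + 0.3800·9.1275] = 3.4341
Node d (S = 73.5): V_d = 1/1.01·[0.6200·9.1275 + 0.3800·33.6985] = 18.2817
Node 0 (S = 105): V_0 = 1/1.01·[0.6200·3.4341 + 0.3800·18.2817] = 8.9863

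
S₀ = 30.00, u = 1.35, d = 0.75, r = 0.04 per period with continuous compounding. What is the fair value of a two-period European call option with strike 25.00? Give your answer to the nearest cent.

Risk-neutral probability p = (e^0.04 − 0.75)/(1.35 − 0.75) = 0.2908/0.6000 = 0.4847
Terminal stock prices: S_uu = 54.68, S_ud = 30.38, S_dd = 16.88
Terminal payoffs (S − K): max(29.68, 0) = 29.68, max(5.375, 0) = 5.375, max(-8.125, 0) = 0
Node u (S = 40.5): V_u = e^(−0.04)·[0.4847·29.6750 + 0.5153·5.3750] = 16.4803
Node d (S = 22.5): V_d = e^(−0.04)·[0.4847·5.3750 + 0.5153·0.0000] = 2.5030
Node 0 (S = 30): V_0 = e^(−0.04)·[0.4847·16.4803 + 0.5153·2.5030] = 8.9138

8.91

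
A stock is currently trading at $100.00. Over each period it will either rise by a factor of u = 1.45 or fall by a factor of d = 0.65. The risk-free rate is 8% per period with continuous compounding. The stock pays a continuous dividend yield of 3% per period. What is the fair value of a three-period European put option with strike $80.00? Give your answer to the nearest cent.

Per-period risk-free factor R = e^0.08 = 1.0833; dividend-adjusted growth = e^(0.08−0.03) = 1.0513.
Risk-neutral probability p = (1.0513 − 0.65)/(1.45 − 0.65) = 0.4013/0.8000 = 0.5016
Terminal stock prices: S_uuu = 304.9, S_uud = 136.7, S_udd = 61.26, S_ddd = 27.46
Terminal payoffs (K − S): max(-224.9, 0) = 0, max(-56.66, 0) = 0, max(18.74, 0) = 18.74, max(52.54, 0) = 52.54
Node uu (S = 210.2): V_uu = e^(−0.08)·[0.5016·0.0000 + 0.4984·0.0000] = 0.0000
Node ud (S = 94.25): V_ud = e^(−0.08)·[0.5016·0.0000 + 0.4984·18.7375] = 8.6210
Node dd (S = 42.25): V_dd = e^(−0.08)·[0.5016·18.7375 + 0.4984·52.5375] = 32.8480
Node u (S = 145): V_u = e^(−0.08)·[0.5016·0.0000 + 0.4984·8.6210] = 3.9664
Node d (S = 65): V_d = e^(−0.08)·[0.5016·8.6210 + 0.4984·32.8480] = 19.1048
Node 0 (S = 100): V_0 = e^(−0.08)·[0.5016·3.9664 + 0.4984·19.1048] = 10.6265

$10.63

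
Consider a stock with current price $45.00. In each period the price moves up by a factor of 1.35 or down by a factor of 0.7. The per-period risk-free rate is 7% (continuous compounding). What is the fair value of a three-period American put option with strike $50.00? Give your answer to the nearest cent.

Risk-neutral probability p = (e^0.07 − 0.7)/(1.35 − 0.7) = 0.3725/0.6500 = 0.5731
Terminal stock prices: S_uuu = 110.7, S_uud = 57.41, S_udd = 29.77, S_ddd = 15.43
Terminal payoffs (K − S): max(-60.72, 0) = 0, max(-7.409, 0) = 0, max(20.23, 0) = 20.23, max(34.57, 0) = 34.57
Node uu (S = 82.01): continuation = e^(−0.07)·[0.5731·0.0000 + 0.4269·0.0000] = 0.0000; exercise value = 0.0000 ≤ continuation, so V_uu = 0.0000
Node ud (S = 42.53): continuation = e^(−0.07)·[0.5731·0.0000 + 0.4269·20.2325] = 8.0535; exercise value = 7.4750 ≤ continuation, so V_ud = 8.0535
Node dd (S = 22.05): continuation = e^(−0.07)·[0.5731·20.2325 + 0.4269·34.5650] = 24.5697; exercise value = 27.9500 > continuation, so V_dd = 27.9500 (exercise)
Node u (S = 60.75): continuation = e^(−0.07)·[0.5731·0.0000 + 0.4269·8.0535] = 3.2057; exercise value = 0.0000 ≤ continuation, so V_u = 3.2057
Node d (S = 31.5): continuation = e^(−0.07)·[0.5731·8.0535 + 0.4269·27.9500] = 15.4288; exercise value = 18.5000 > continuation, so V_d = 18.5000 (exercise)
Node 0 (S = 45): continuation = e^(−0.07)·[0.5731·3.2057 + 0.4269·18.5000] = 9.0768; exercise value = 5.0000 ≤ continuation, so V_0 = 9.0768

$9.08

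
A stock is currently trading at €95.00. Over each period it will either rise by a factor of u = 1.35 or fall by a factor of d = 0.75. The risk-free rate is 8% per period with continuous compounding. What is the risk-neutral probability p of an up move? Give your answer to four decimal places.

Risk-neutral probability p = (e^0.08 − 0.75)/(1.35 − 0.75) = 0.3333/0.6000 = 0.5555

p = 0.5555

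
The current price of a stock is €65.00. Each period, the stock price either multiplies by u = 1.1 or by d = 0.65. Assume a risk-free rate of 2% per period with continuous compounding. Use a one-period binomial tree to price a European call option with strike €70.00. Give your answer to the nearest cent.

€1.21

Risk-neutral probability p = (e^0.02 − 0.65)/(1.1 − 0.65) = 0.3702/0.4500 = 0.8227
Terminal stock prices: S_u = 71.5, S_d = 42.25
Terminal payoffs (S − K): max(1.5, 0) = 1.5, max(-27.75, 0) = 0
Node 0 (S = 65): V_0 = e^(−0.02)·[0.8227·1.5000 + 0.1773·0.0000] = 1.2096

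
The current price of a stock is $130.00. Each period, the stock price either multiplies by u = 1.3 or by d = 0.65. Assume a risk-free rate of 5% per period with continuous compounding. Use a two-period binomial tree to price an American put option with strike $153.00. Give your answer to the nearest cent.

Risk-neutral probability p = (e^0.05 − 0.65)/(1.3 − 0.65) = 0.4013/0.6500 = 0.6173
Terminal stock prices: S_uu = 219.7, S_ud = 109.9, S_dd = 54.93
Terminal payoffs (K − S): max(-66.7, 0) = 0, max(43.15, 0) = 43.15, max(98.07, 0) = 98.07
Node u (S = 169): continuation = e^(−0.05)·[0.6173·0.0000 + 0.3827·43.1500] = 15.7065; exercise value = 0.0000 ≤ continuation, so V_u = 15.7065
Node d (S = 84.5): continuation = e^(−0.05)·[0.6173·43.1500 + 0.3827·98.0750] = 61.0381; exercise value = 68.5000 > continuation, so V_d = 68.5000 (exercise)
Node 0 (S = 130): continuation = e^(−0.05)·[0.6173·15.7065 + 0.3827·68.5000] = 34.1572; exercise value = 23.0000 ≤ continuation, so V_0 = 34.1572

$34.16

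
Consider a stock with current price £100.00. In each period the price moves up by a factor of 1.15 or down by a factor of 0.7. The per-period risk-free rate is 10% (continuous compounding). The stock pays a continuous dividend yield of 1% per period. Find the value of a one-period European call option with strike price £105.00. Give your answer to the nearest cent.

£7.93

Per-period risk-free factor R = e^0.1 = 1.1052; dividend-adjusted growth = e^(0.1−0.01) = 1.0942.
Risk-neutral probability p = (1.0942 − 0.7)/(1.15 − 0.7) = 0.3942/0.4500 = 0.8759
Terminal stock prices: S_u = 115, S_d = 70
Terminal payoffs (S − K): max(10, 0) = 10, max(-35, 0) = 0
Node 0 (S = 100): V_0 = e^(−0.1)·[0.8759·10.0000 + 0.1241·0.0000] = 7.9259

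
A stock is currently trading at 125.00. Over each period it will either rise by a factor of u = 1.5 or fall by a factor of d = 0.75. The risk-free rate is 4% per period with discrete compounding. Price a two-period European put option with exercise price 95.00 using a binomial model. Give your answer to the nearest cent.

8.59

Risk-neutral probability p = (1 + 0.04 − 0.75)/(1.5 − 0.75) = 0.2900/0.7500 = 0.3867
Terminal stock prices: S_uu = 281.2, S_ud = 140.6, S_dd = 70.31
Terminal payoffs (K − S): max(-186.2, 0) = 0, max(-45.62, 0) = 0, max(24.69, 0) = 24.69
Node u (S = 187.5): V_u = 1/1.04·[0.3867·0.0000 + 0.6133·0.0000] = 0.0000
Node d (S = 93.75): V_d = 1/1.04·[0.3867·0.0000 + 0.6133·24.6875] = 14.5593
Node 0 (S = 125): V_0 = 1/1.04·[0.3867·0.0000 + 0.6133·14.5593] = 8.5863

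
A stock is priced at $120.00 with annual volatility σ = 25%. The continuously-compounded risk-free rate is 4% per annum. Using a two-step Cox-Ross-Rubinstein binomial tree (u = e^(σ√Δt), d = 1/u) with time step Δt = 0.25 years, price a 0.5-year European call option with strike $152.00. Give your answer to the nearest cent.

$0.53

CRR parameters: u = e^(σ√Δt) = e^(0.25·√0.25) = 1.1331, d = 1/u = 0.8825
Per-period rate: rΔt = 0.04·0.25 = 0.01, so R = e^0.01 = 1.0101
Risk-neutral probability p = (e^0.01 − 0.8825)/(1.1331 − 0.8825) = 0.1276/0.2507 = 0.5089
Terminal stock prices: S_uu = 154.1, S_ud = 120, S_dd = 93.46
Terminal payoffs (S − K): max(2.083, 0) = 2.083, max(-32, 0) = 0, max(-58.54, 0) = 0
Node u (S = 136): V_u = e^(−0.01)·[0.5089·2.0831 + 0.4911·0.0000] = 1.0495
Node d (S = 105.9): V_d = e^(−0.01)·[0.5089·0.0000 + 0.4911·0.0000] = 0.0000
Node 0 (S = 120): V_0 = e^(−0.01)·[0.5089·1.0495 + 0.4911·0.0000] = 0.5288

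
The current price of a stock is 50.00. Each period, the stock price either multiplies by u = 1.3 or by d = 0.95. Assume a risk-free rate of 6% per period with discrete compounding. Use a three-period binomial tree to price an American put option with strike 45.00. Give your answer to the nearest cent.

Risk-neutral probability p = (1 + 0.06 − 0.95)/(1.3 − 0.95) = 0.1100/0.3500 = 0.3143
Terminal stock prices: S_uuu = 109.9, S_uud = 80.28, S_udd = 58.66, S_ddd = 42.87
Terminal payoffs (K − S): max(-64.85, 0) = 0, max(-35.28, 0) = 0, max(-13.66, 0) = 0, max(2.131, 0) = 2.131
Node uu (S = 84.5): continuation = 1/1.06·[0.3143·0.0000 + 0.6857·0.0000] = 0.0000; exercise value = 0.0000 ≤ continuation, so V_uu = 0.0000
Node ud (S = 61.75): continuation = 1/1.06·[0.3143·0.0000 + 0.6857·0.0000] = 0.0000; exercise value = 0.0000 ≤ continuation, so V_ud = 0.0000
Node dd (S = 45.12): continuation = 1/1.06·[0.3143·0.0000 + 0.6857·2.1313] = 1.3787; exercise value = 0.0000 ≤ continuation, so V_dd = 1.3787
Node u (S = 65): continuation = 1/1.06·[0.3143·0.0000 + 0.6857·0.0000] = 0.0000; exercise value = 0.0000 ≤ continuation, so V_u = 0.0000
Node d (S = 47.5): continuation = 1/1.06·[0.3143·0.0000 + 0.6857·1.3787] = 0.8919; exercise value = 0.0000 ≤ continuation, so V_d = 0.8919
Node 0 (S = 50): continuation = 1/1.06·[0.3143·0.0000 + 0.6857·0.8919] = 0.5770; exercise value = 0.0000 ≤ continuation, so V_0 = 0.5770

0.58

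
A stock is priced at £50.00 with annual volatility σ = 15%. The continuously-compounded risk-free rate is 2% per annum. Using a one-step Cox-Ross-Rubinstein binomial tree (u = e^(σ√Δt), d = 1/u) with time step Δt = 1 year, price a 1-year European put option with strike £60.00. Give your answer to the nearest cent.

£8.81

CRR parameters: u = e^(σ√Δt) = e^(0.15·√1) = 1.1618, d = 1/u = 0.8607
Per-period rate: rΔt = 0.02·1 = 0.02, so R = e^0.02 = 1.0202
Risk-neutral probability p = (e^0.02 − 0.8607)/(1.1618 − 0.8607) = 0.1595/0.3011 = 0.5297
Terminal stock prices: S_u = 58.09, S_d = 43.04
Terminal payoffs (K − S): max(1.908, 0) = 1.908, max(16.96, 0) = 16.96
Node 0 (S = 50): V_0 = e^(−0.02)·[0.5297·1.9083 + 0.4703·16.9646] = 8.8119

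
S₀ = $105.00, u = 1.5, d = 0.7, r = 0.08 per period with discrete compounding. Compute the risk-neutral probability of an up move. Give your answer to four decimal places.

Risk-neutral probability p = (1 + 0.08 − 0.7)/(1.5 − 0.7) = 0.3800/0.8000 = 0.4750

p = 0.4750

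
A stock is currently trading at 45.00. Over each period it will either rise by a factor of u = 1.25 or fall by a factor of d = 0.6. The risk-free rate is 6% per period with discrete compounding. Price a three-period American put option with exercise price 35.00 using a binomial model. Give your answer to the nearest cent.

Risk-neutral probability p = (1 + 0.06 − 0.6)/(1.25 − 0.6) = 0.4600/0.6500 = 0.7077
Terminal stock prices: S_uuu = 87.89, S_uud = 42.19, S_udd = 20.25, S_ddd = 9.72
Terminal payoffs (K − S): max(-52.89, 0) = 0, max(-7.188, 0) = 0, max(14.75, 0) = 14.75, max(25.28, 0) = 25.28
Node uu (S = 70.31): continuation = 1/1.06·[0.7077·0.0000 + 0.2923·0.0000] = 0.0000; exercise value = 0.0000 ≤ continuation, so V_uu = 0.0000
Node ud (S = 33.75): continuation = 1/1.06·[0.7077·0.0000 + 0.2923·14.7500] = 4.0675; exercise value = 1.2500 ≤ continuation, so V_ud = 4.0675
Node dd (S = 16.2): continuation = 1/1.06·[0.7077·14.7500 + 0.2923·25.2800] = 16.8189; exercise value = 18.8000 > continuation, so V_dd = 18.8000 (exercise)
Node u (S = 56.25): continuation = 1/1.06·[0.7077·0.0000 + 0.2923·4.0675] = 1.1217; exercise value = 0.0000 ≤ continuation, so V_u = 1.1217
Node d (S = 27): continuation = 1/1.06·[0.7077·4.0675 + 0.2923·18.8000] = 7.8999; exercise value = 8.0000 > continuation, so V_d = 8.0000 (exercise)
Node 0 (S = 45): continuation = 1/1.06·[0.7077·1.1217 + 0.2923·8.0000] = 2.9550; exercise value = 0.0000 ≤ continuation, so V_0 = 2.9550

2.95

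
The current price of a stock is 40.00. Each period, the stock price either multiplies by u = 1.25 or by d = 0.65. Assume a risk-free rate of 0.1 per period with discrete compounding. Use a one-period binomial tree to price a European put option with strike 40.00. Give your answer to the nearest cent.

3.18

Risk-neutral probability p = (1 + 0.1 − 0.65)/(1.25 − 0.65) = 0.4500/0.6000 = 0.7500
Terminal stock prices: S_u = 50, S_d = 26
Terminal payoffs (K − S): max(-10, 0) = 0, max(14, 0) = 14
Node 0 (S = 40): V_0 = 1/1.1·[0.7500·0.0000 + 0.2500·14.0000] = 3.1818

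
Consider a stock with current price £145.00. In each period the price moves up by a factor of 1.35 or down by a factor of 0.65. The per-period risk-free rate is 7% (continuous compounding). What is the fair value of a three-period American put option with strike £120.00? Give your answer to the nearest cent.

Risk-neutral probability p = (e^0.07 − 0.65)/(1.35 − 0.65) = 0.4225/0.7000 = 0.6036
Terminal stock prices: S_uuu = 356.8, S_uud = 171.8, S_udd = 82.7, S_ddd = 39.82
Terminal payoffs (K − S): max(-236.8, 0) = 0, max(-51.77, 0) = 0, max(37.3, 0) = 37.3, max(80.18, 0) = 80.18
Node uu (S = 264.3): continuation = e^(−0.07)·[0.6036·0.0000 + 0.3964·0.0000] = 0.0000; exercise value = 0.0000 ≤ continuation, so V_uu = 0.0000
Node ud (S = 127.2): continuation = e^(−0.07)·[0.6036·0.0000 + 0.3964·37.2956] = 13.7851; exercise value = 0.0000 ≤ continuation, so V_ud = 13.7851
Node dd (S = 61.26): continuation = e^(−0.07)·[0.6036·37.2956 + 0.3964·80.1794] = 50.6248; exercise value = 58.7375 > continuation, so V_dd = 58.7375 (exercise)
Node u (S = 195.8): continuation = e^(−0.07)·[0.6036·0.0000 + 0.3964·13.7851] = 5.0952; exercise value = 0.0000 ≤ continuation, so V_u = 5.0952
Node d (S = 94.25): continuation = e^(−0.07)·[0.6036·13.7851 + 0.3964·58.7375] = 29.4683; exercise value = 25.7500 ≤ continuation, so V_d = 29.4683
Node 0 (S = 145): continuation = e^(−0.07)·[0.6036·5.0952 + 0.3964·29.4683] = 13.7594; exercise value = 0.0000 ≤ continuation, so V_0 = 13.7594

£13.76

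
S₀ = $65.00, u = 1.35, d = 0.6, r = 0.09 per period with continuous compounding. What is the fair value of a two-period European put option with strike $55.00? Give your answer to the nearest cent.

$3.95

Risk-neutral probability p = (e^0.09 − 0.6)/(1.35 − 0.6) = 0.4942/0.7500 = 0.6589
Terminal stock prices: S_uu = 118.5, S_ud = 52.65, S_dd = 23.4
Terminal payoffs (K − S): max(-63.46, 0) = 0, max(2.35, 0) = 2.35, max(31.6, 0) = 31.6
Node u (S = 87.75): V_u = e^(−0.09)·[0.6589·0.0000 + 0.3411·2.3500] = 0.7326
Node d (S = 39): V_d = e^(−0.09)·[0.6589·2.3500 + 0.3411·31.6000] = 11.2662
Node 0 (S = 65): V_0 = e^(−0.09)·[0.6589·0.7326 + 0.3411·11.2662] = 3.9533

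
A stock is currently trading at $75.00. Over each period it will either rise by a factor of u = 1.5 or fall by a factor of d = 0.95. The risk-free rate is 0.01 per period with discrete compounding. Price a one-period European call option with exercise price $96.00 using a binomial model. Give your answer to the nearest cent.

$1.78

Risk-neutral probability p = (1 + 0.01 − 0.95)/(1.5 − 0.95) = 0.0600/0.5500 = 0.1091
Terminal stock prices: S_u = 112.5, S_d = 71.25
Terminal payoffs (S − K): max(16.5, 0) = 16.5, max(-24.75, 0) = 0
Node 0 (S = 75): V_0 = 1/1.01·[0.1091·16.5000 + 0.8909·0.0000] = 1.7822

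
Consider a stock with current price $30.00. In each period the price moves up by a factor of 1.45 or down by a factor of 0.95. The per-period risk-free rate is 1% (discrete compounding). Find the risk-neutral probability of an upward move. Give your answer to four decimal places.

Risk-neutral probability p = (1 + 0.01 − 0.95)/(1.45 − 0.95) = 0.0600/0.5000 = 0.1200

p = 0.1200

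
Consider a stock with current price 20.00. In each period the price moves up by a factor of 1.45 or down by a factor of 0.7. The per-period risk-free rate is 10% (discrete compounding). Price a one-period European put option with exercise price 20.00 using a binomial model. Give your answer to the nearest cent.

Risk-neutral probability p = (1 + 0.1 − 0.7)/(1.45 − 0.7) = 0.4000/0.7500 = 0.5333
Terminal stock prices: S_u = 29, S_d = 14
Terminal payoffs (K − S): max(-9, 0) = 0, max(6, 0) = 6
Node 0 (S = 20): V_0 = 1/1.1·[0.5333·0.0000 + 0.4667·6.0000] = 2.5455

2.55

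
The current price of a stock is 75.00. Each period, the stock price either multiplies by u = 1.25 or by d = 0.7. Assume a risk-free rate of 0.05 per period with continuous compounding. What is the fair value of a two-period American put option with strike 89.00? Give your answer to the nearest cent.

17.43

Risk-neutral probability p = (e^0.05 − 0.7)/(1.25 − 0.7) = 0.3513/0.5500 = 0.6387
Terminal stock prices: S_uu = 117.2, S_ud = 65.62, S_dd = 36.75
Terminal payoffs (K − S): max(-28.19, 0) = 0, max(23.38, 0) = 23.38, max(52.25, 0) = 52.25
Node u (S = 93.75): continuation = e^(−0.05)·[0.6387·0.0000 + 0.3613·23.3750] = 8.0341; exercise value = 0.0000 ≤ continuation, so V_u = 8.0341
Node d (S = 52.5): continuation = e^(−0.05)·[0.6387·23.3750 + 0.3613·52.2500] = 32.1594; exercise value = 36.5000 > continuation, so V_d = 36.5000 (exercise)
Node 0 (S = 75): continuation = e^(−0.05)·[0.6387·8.0341 + 0.3613·36.5000] = 17.4261; exercise value = 14.0000 ≤ continuation, so V_0 = 17.4261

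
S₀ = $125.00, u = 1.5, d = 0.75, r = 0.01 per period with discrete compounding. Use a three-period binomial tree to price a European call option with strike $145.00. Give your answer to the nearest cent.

$26.27

Risk-neutral probability p = (1 + 0.01 − 0.75)/(1.5 − 0.75) = 0.2600/0.7500 = 0.3467
Terminal stock prices: S_uuu = 421.9, S_uud = 210.9, S_udd = 105.5, S_ddd = 52.73
Terminal payoffs (S − K): max(276.9, 0) = 276.9, max(65.94, 0) = 65.94, max(-39.53, 0) = 0, max(-92.27, 0) = 0
Node uu (S = 281.2): V_uu = 1/1.01·[0.3467·276.8750 + 0.6533·65.9375] = 137.6856
Node ud (S = 140.6): V_ud = 1/1.01·[0.3467·65.9375 + 0.6533·0.0000] = 22.6320
Node dd (S = 70.31): V_dd = 1/1.01·[0.3467·0.0000 + 0.6533·0.0000] = 0.0000
Node u (S = 187.5): V_u = 1/1.01·[0.3467·137.6856 + 0.6533·22.6320] = 61.8983
Node d (S = 93.75): V_d = 1/1.01·[0.3467·22.6320 + 0.6533·0.0000] = 7.7681
Node 0 (S = 125): V_0 = 1/1.01·[0.3467·61.8983 + 0.6533·7.7681] = 26.2705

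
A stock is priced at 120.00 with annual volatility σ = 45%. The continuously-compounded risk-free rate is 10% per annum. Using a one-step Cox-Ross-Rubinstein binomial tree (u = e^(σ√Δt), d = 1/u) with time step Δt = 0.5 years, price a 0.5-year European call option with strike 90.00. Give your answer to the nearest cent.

CRR parameters: u = e^(σ√Δt) = e^(0.45·√0.5) = 1.3746, d = 1/u = 0.7275
Per-period rate: rΔt = 0.1·0.5 = 0.05, so R = e^0.05 = 1.0513
Risk-neutral probability p = (e^0.05 − 0.7275)/(1.3746 − 0.7275) = 0.3238/0.6472 = 0.5003
Terminal stock prices: S_u = 165, S_d = 87.3
Terminal payoffs (S − K): max(74.96, 0) = 74.96, max(-2.705, 0) = 0
Node 0 (S = 120): V_0 = e^(−0.05)·[0.5003·74.9578 + 0.4997·0.0000] = 35.6750

35.68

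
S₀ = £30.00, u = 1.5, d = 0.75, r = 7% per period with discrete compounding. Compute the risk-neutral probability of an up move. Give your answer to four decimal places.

p = 0.4267

Risk-neutral probability p = (1 + 0.07 − 0.75)/(1.5 − 0.75) = 0.3200/0.7500 = 0.4267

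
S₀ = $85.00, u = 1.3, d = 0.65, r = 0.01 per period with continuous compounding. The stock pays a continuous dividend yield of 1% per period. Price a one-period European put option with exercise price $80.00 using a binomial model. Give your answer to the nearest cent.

Per-period risk-free factor R = e^0.01 = 1.0101; dividend-adjusted growth = e^(0.01−0.01) = 1.0000.
Risk-neutral probability p = (1.0000 − 0.65)/(1.3 − 0.65) = 0.3500/0.6500 = 0.5385
Terminal stock prices: S_u = 110.5, S_d = 55.25
Terminal payoffs (K − S): max(-30.5, 0) = 0, max(24.75, 0) = 24.75
Node 0 (S = 85): V_0 = e^(−0.01)·[0.5385·0.0000 + 0.4615·24.7500] = 11.3094

$11.31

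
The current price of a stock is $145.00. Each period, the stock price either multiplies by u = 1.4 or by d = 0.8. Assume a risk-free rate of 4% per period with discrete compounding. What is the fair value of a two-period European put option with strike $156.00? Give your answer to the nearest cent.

Risk-neutral probability p = (1 + 0.04 − 0.8)/(1.4 − 0.8) = 0.2400/0.6000 = 0.4000
Terminal stock prices: S_uu = 284.2, S_ud = 162.4, S_dd = 92.8
Terminal payoffs (K − S): max(-128.2, 0) = 0, max(-6.4, 0) = 0, max(63.2, 0) = 63.2
Node u (S = 203): V_u = 1/1.04·[0.4000·0.0000 + 0.6000·0.0000] = 0.0000
Node d (S = 116): V_d = 1/1.04·[0.4000·0.0000 + 0.6000·63.2000] = 36.4615
Node 0 (S = 145): V_0 = 1/1.04·[0.4000·0.0000 + 0.6000·36.4615] = 21.0355

$21.04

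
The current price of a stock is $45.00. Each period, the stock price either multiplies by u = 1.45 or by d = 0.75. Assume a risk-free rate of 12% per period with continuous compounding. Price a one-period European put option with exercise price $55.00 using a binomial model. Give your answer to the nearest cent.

$8.68

Risk-neutral probability p = (e^0.12 − 0.75)/(1.45 − 0.75) = 0.3775/0.7000 = 0.5393
Terminal stock prices: S_u = 65.25, S_d = 33.75
Terminal payoffs (K − S): max(-10.25, 0) = 0, max(21.25, 0) = 21.25
Node 0 (S = 45): V_0 = e^(−0.12)·[0.5393·0.0000 + 0.4607·21.2500] = 8.6832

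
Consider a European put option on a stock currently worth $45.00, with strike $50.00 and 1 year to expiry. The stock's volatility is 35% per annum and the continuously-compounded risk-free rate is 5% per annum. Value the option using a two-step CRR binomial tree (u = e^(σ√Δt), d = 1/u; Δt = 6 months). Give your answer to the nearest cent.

CRR parameters: u = e^(σ√Δt) = e^(0.35·√0.5) = 1.2808, d = 1/u = 0.7808
Per-period rate: rΔt = 0.05·0.5 = 0.025, so R = e^0.025 = 1.0253
Risk-neutral probability p = (e^0.025 − 0.7808)/(1.2808 − 0.7808) = 0.2446/0.5000 = 0.4891
Terminal stock prices: S_uu = 73.82, S_ud = 45, S_dd = 27.43
Terminal payoffs (K − S): max(-23.82, 0) = 0, max(5, 0) = 5, max(22.57, 0) = 22.57
Node u (S = 57.64): V_u = e^(−0.025)·[0.4891·0.0000 + 0.5109·5.0000] = 2.4916
Node d (S = 35.13): V_d = e^(−0.025)·[0.4891·5.0000 + 0.5109·22.5686] = 13.6313
Node 0 (S = 45): V_0 = e^(−0.025)·[0.4891·2.4916 + 0.5109·13.6313] = 7.9812

$7.98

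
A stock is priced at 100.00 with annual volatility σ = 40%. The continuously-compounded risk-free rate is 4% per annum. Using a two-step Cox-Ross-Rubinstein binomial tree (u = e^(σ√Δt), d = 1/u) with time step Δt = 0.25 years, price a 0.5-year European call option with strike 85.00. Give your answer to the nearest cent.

21.54

CRR parameters: u = e^(σ√Δt) = e^(0.4·√0.25) = 1.2214, d = 1/u = 0.8187
Per-period rate: rΔt = 0.04·0.25 = 0.01, so R = e^0.01 = 1.0101
Risk-neutral probability p = (e^0.01 − 0.8187)/(1.2214 − 0.8187) = 0.1913/0.4027 = 0.4751
Terminal stock prices: S_uu = 149.2, S_ud = 100, S_dd = 67.03
Terminal payoffs (S − K): max(64.18, 0) = 64.18, max(15, 0) = 15, max(-17.97, 0) = 0
Node u (S = 122.1): V_u = e^(−0.01)·[0.4751·64.1825 + 0.5249·15.0000] = 37.9860
Node d (S = 81.87): V_d = e^(−0.01)·[0.4751·15.0000 + 0.5249·0.0000] = 7.0560
Node 0 (S = 100): V_0 = e^(−0.01)·[0.4751·37.9860 + 0.5249·7.0560] = 21.5352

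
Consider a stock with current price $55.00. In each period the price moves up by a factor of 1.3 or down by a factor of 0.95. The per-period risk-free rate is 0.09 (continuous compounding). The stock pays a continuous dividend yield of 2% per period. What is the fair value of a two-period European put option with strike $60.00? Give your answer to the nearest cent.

$3.66

Per-period risk-free factor R = e^0.09 = 1.0942; dividend-adjusted growth = e^(0.09−0.02) = 1.0725.
Risk-neutral probability p = (1.0725 − 0.95)/(1.3 − 0.95) = 0.1225/0.3500 = 0.3500
Terminal stock prices: S_uu = 92.95, S_ud = 67.92, S_dd = 49.64
Terminal payoffs (K − S): max(-32.95, 0) = 0, max(-7.925, 0) = 0, max(10.36, 0) = 10.36
Node u (S = 71.5): V_u = e^(−0.09)·[0.3500·0.0000 + 0.6500·0.0000] = 0.0000
Node d (S = 52.25): V_d = e^(−0.09)·[0.3500·0.0000 + 0.6500·10.3625] = 6.1557
Node 0 (S = 55): V_0 = e^(−0.09)·[0.3500·0.0000 + 0.6500·6.1557] = 3.6567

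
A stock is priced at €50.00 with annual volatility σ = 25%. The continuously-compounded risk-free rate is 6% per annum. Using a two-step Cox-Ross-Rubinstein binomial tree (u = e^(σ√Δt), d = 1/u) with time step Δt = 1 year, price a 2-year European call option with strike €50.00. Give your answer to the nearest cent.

€9.03

CRR parameters: u = e^(σ√Δt) = e^(0.25·√1) = 1.2840, d = 1/u = 0.7788
Per-period rate: rΔt = 0.06·1 = 0.06, so R = e^0.06 = 1.0618
Risk-neutral probability p = (e^0.06 − 0.7788)/(1.2840 − 0.7788) = 0.2830/0.5052 = 0.5602
Terminal stock prices: S_uu = 82.44, S_ud = 50, S_dd = 30.33
Terminal payoffs (S − K): max(32.44, 0) = 32.44, max(0, 0) = 0, max(-19.67, 0) = 0
Node u (S = 64.2): V_u = e^(−0.06)·[0.5602·32.4361 + 0.4398·0.0000] = 17.1130
Node d (S = 38.94): V_d = e^(−0.06)·[0.5602·0.0000 + 0.4398·0.0000] = 0.0000
Node 0 (S = 50): V_0 = e^(−0.06)·[0.5602·17.1130 + 0.4398·0.0000] = 9.0287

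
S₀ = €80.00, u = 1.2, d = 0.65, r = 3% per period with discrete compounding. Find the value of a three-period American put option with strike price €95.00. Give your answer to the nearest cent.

Risk-neutral probability p = (1 + 0.03 − 0.65)/(1.2 − 0.65) = 0.3800/0.5500 = 0.6909
Terminal stock prices: S_uuu = 138.2, S_uud = 74.88, S_udd = 40.56, S_ddd = 21.97
Terminal payoffs (K − S): max(-43.24, 0) = 0, max(20.12, 0) = 20.12, max(54.44, 0) = 54.44, max(73.03, 0) = 73.03
Node uu (S = 115.2): continuation = 1/1.03·[0.6909·0.0000 + 0.3091·20.1200] = 6.0378; exercise value = 0.0000 ≤ continuation, so V_uu = 6.0378
Node ud (S = 62.4): continuation = 1/1.03·[0.6909·20.1200 + 0.3091·54.4400] = 29.8330; exercise value = 32.6000 > continuation, so V_ud = 32.6000 (exercise)
Node dd (S = 33.8): continuation = 1/1.03·[0.6909·54.4400 + 0.3091·73.0300] = 58.4330; exercise value = 61.2000 > continuation, so V_dd = 61.2000 (exercise)
Node u (S = 96): continuation = 1/1.03·[0.6909·6.0378 + 0.3091·32.6000] = 13.8329; exercise value = 0.0000 ≤ continuation, so V_u = 13.8329
Node d (S = 52): continuation = 1/1.03·[0.6909·32.6000 + 0.3091·61.2000] = 40.2330; exercise value = 43.0000 > continuation, so V_d = 43.0000 (exercise)
Node 0 (S = 80): continuation = 1/1.03·[0.6909·13.8329 + 0.3091·43.0000] = 22.1827; exercise value = 15.0000 ≤ continuation, so V_0 = 22.1827

€22.18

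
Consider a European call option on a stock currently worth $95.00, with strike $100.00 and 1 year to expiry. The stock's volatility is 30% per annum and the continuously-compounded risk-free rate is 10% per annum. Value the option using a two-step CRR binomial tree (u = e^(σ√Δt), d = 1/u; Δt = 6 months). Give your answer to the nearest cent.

CRR parameters: u = e^(σ√Δt) = e^(0.3·√0.5) = 1.2363, d = 1/u = 0.8089
Per-period rate: rΔt = 0.1·0.5 = 0.05, so R = e^0.05 = 1.0513
Risk-neutral probability p = (e^0.05 − 0.8089)/(1.2363 − 0.8089) = 0.2424/0.4275 = 0.5671
Terminal stock prices: S_uu = 145.2, S_ud = 95, S_dd = 62.15
Terminal payoffs (S − K): max(45.2, 0) = 45.2, max(-5, 0) = 0, max(-37.85, 0) = 0
Node u (S = 117.4): V_u = e^(−0.05)·[0.5671·45.2042 + 0.4329·0.0000] = 24.3855
Node d (S = 76.84): V_d = e^(−0.05)·[0.5671·0.0000 + 0.4329·0.0000] = 0.0000
Node 0 (S = 95): V_0 = e^(−0.05)·[0.5671·24.3855 + 0.4329·0.0000] = 13.1548

$13.15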